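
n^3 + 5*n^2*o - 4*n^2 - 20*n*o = n*(n - 4)*(n + 5*o)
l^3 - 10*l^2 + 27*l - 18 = (l - 6)*(l - 3)*(l - 1)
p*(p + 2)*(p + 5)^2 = p^4 + 12*p^3 + 45*p^2 + 50*p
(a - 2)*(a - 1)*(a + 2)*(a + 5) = a^4 + 4*a^3 - 9*a^2 - 16*a + 20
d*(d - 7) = d^2 - 7*d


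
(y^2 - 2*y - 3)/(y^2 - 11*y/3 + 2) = 3*(y + 1)/(3*y - 2)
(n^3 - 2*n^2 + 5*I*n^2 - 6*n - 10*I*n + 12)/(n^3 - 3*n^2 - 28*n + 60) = (n^2 + 5*I*n - 6)/(n^2 - n - 30)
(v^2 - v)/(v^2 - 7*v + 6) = v/(v - 6)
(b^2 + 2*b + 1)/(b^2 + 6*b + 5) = (b + 1)/(b + 5)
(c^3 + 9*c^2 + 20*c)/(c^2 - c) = (c^2 + 9*c + 20)/(c - 1)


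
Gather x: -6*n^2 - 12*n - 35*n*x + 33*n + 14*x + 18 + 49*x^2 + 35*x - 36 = -6*n^2 + 21*n + 49*x^2 + x*(49 - 35*n) - 18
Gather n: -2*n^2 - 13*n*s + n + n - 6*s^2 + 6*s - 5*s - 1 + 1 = -2*n^2 + n*(2 - 13*s) - 6*s^2 + s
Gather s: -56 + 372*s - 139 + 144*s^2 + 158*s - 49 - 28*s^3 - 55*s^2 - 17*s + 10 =-28*s^3 + 89*s^2 + 513*s - 234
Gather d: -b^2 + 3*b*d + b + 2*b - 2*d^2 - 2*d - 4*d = -b^2 + 3*b - 2*d^2 + d*(3*b - 6)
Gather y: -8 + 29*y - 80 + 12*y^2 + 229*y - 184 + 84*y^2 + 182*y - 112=96*y^2 + 440*y - 384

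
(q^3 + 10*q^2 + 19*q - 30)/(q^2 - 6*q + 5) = (q^2 + 11*q + 30)/(q - 5)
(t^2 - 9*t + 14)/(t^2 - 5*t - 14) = (t - 2)/(t + 2)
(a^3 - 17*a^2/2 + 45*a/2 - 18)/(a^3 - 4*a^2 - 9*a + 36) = (a - 3/2)/(a + 3)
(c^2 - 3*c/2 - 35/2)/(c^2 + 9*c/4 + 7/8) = 4*(2*c^2 - 3*c - 35)/(8*c^2 + 18*c + 7)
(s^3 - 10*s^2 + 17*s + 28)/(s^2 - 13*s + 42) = (s^2 - 3*s - 4)/(s - 6)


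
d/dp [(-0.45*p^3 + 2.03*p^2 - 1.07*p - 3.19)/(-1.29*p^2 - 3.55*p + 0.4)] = (0.5805*p^4 + 3.195*p^3 - 9.1268*p^2 - 6.6062*p - 11.7525)/(1.6641*p^4 + 9.159*p^3 + 11.5705*p^2 - 2.84*p + 0.16)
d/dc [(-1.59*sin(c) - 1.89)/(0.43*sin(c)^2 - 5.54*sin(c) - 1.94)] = (0.6837*sin(c)^2 + 1.6254*sin(c) - 7.386)*cos(c)/(0.1849*sin(c)^4 - 4.7644*sin(c)^3 + 29.0232*sin(c)^2 + 21.4952*sin(c) + 3.7636)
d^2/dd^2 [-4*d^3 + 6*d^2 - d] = 12 - 24*d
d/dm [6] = 0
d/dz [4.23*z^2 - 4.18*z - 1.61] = 8.46*z - 4.18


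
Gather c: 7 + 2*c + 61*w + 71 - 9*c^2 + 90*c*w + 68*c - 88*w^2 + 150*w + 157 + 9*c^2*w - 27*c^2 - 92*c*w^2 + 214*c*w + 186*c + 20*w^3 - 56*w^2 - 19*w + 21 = c^2*(9*w - 36) + c*(-92*w^2 + 304*w + 256) + 20*w^3 - 144*w^2 + 192*w + 256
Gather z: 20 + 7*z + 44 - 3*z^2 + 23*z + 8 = -3*z^2 + 30*z + 72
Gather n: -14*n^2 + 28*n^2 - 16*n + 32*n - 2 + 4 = 14*n^2 + 16*n + 2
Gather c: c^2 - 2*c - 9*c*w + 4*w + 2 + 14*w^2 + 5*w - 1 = c^2 + c*(-9*w - 2) + 14*w^2 + 9*w + 1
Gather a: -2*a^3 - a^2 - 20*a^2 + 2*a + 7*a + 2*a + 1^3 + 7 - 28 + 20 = -2*a^3 - 21*a^2 + 11*a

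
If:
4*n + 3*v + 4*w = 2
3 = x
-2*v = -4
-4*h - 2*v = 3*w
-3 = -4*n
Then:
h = 5/16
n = 3/4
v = 2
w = -7/4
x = 3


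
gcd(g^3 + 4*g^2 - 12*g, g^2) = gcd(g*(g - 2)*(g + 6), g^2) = g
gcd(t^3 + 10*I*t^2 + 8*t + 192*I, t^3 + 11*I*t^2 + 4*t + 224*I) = t^2 + 4*I*t + 32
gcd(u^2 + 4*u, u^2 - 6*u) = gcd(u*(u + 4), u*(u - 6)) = u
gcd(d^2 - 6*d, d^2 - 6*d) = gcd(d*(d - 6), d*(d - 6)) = d^2 - 6*d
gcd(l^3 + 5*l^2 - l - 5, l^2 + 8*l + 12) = 1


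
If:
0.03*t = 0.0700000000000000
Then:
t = 2.33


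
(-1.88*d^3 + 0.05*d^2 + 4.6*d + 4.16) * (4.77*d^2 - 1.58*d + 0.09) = -8.9676*d^5 + 3.2089*d^4 + 21.6938*d^3 + 12.5797*d^2 - 6.1588*d + 0.3744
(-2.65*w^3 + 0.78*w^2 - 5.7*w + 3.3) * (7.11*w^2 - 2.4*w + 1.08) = -18.8415*w^5 + 11.9058*w^4 - 45.261*w^3 + 37.9854*w^2 - 14.076*w + 3.564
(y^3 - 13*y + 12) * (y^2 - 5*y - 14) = y^5 - 5*y^4 - 27*y^3 + 77*y^2 + 122*y - 168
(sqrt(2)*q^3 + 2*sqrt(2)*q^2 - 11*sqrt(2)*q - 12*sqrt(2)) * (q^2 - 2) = sqrt(2)*q^5 + 2*sqrt(2)*q^4 - 13*sqrt(2)*q^3 - 16*sqrt(2)*q^2 + 22*sqrt(2)*q + 24*sqrt(2)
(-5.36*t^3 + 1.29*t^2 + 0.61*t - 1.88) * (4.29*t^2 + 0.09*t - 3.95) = -22.9944*t^5 + 5.0517*t^4 + 23.905*t^3 - 13.1058*t^2 - 2.5787*t + 7.426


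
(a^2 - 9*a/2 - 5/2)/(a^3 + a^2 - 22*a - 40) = (a + 1/2)/(a^2 + 6*a + 8)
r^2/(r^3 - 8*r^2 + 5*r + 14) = r^2/(r^3 - 8*r^2 + 5*r + 14)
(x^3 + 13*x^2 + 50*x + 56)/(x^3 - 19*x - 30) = (x^2 + 11*x + 28)/(x^2 - 2*x - 15)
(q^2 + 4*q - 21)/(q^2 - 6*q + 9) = (q + 7)/(q - 3)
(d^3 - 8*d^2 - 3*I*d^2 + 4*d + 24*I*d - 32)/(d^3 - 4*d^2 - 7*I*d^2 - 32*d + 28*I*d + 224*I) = (d^2 - 3*I*d + 4)/(d^2 + d*(4 - 7*I) - 28*I)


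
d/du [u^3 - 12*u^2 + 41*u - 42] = 3*u^2 - 24*u + 41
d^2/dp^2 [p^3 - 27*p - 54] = 6*p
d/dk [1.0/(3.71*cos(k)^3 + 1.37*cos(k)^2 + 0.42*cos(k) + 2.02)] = (11.13*cos(k)^2 + 2.74*cos(k) + 0.42)*sin(k)/(3.71*cos(k)^3 + 1.37*cos(k)^2 + 0.42*cos(k) + 2.02)^2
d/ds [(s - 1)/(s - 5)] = -4/(s - 5)^2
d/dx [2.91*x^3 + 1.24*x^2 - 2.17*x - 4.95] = 8.73*x^2 + 2.48*x - 2.17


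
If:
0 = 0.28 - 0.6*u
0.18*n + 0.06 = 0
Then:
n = -0.33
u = 0.47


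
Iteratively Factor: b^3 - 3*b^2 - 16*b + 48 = (b - 3)*(b^2 - 16) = (b - 4)*(b - 3)*(b + 4)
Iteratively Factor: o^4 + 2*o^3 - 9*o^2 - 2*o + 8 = (o + 4)*(o^3 - 2*o^2 - o + 2) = (o + 1)*(o + 4)*(o^2 - 3*o + 2) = (o - 2)*(o + 1)*(o + 4)*(o - 1)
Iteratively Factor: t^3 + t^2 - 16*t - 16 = (t - 4)*(t^2 + 5*t + 4) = (t - 4)*(t + 1)*(t + 4)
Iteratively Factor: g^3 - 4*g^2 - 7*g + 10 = (g - 1)*(g^2 - 3*g - 10) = (g - 1)*(g + 2)*(g - 5)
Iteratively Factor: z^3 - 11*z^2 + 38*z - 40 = (z - 2)*(z^2 - 9*z + 20) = (z - 5)*(z - 2)*(z - 4)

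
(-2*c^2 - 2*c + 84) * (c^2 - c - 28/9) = -2*c^4 + 830*c^2/9 - 700*c/9 - 784/3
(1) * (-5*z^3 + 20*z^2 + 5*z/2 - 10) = -5*z^3 + 20*z^2 + 5*z/2 - 10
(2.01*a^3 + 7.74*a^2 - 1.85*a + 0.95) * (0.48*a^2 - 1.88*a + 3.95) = 0.9648*a^5 - 0.0635999999999997*a^4 - 7.4997*a^3 + 34.507*a^2 - 9.0935*a + 3.7525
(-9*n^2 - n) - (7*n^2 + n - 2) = -16*n^2 - 2*n + 2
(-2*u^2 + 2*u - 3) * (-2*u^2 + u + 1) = 4*u^4 - 6*u^3 + 6*u^2 - u - 3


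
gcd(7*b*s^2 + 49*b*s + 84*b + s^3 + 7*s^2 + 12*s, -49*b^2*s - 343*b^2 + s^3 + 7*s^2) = 7*b + s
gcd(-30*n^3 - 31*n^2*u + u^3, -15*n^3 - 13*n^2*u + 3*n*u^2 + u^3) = 5*n^2 + 6*n*u + u^2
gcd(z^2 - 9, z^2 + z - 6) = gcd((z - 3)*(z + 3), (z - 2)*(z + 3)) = z + 3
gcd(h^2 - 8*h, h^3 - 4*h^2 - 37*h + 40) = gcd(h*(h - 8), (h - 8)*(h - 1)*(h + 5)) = h - 8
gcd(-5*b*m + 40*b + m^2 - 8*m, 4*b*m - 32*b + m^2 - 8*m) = m - 8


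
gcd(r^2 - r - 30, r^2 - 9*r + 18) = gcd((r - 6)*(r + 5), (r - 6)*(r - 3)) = r - 6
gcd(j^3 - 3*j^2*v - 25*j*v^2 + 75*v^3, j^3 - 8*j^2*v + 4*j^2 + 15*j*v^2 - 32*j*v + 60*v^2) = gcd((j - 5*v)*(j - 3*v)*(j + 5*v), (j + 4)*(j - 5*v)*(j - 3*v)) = j^2 - 8*j*v + 15*v^2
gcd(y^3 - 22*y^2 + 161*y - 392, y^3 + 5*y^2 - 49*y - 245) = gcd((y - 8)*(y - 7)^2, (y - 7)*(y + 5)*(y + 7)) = y - 7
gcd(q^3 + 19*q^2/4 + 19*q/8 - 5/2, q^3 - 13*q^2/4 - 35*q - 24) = q + 4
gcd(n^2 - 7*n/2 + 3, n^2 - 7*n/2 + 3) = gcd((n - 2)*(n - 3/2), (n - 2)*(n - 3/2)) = n^2 - 7*n/2 + 3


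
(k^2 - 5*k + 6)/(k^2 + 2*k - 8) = (k - 3)/(k + 4)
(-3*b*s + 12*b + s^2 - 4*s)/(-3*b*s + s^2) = (s - 4)/s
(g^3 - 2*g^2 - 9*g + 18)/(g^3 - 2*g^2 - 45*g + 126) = (g^2 + g - 6)/(g^2 + g - 42)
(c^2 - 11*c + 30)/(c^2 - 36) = (c - 5)/(c + 6)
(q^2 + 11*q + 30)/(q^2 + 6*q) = (q + 5)/q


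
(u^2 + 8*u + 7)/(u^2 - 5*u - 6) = (u + 7)/(u - 6)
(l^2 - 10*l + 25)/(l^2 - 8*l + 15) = (l - 5)/(l - 3)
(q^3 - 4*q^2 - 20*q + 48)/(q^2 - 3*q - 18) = (q^2 + 2*q - 8)/(q + 3)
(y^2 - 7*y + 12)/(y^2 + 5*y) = (y^2 - 7*y + 12)/(y*(y + 5))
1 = 1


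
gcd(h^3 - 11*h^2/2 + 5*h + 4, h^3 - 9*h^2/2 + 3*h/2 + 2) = h^2 - 7*h/2 - 2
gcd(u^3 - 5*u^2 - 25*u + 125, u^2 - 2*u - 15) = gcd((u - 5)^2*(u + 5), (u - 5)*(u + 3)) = u - 5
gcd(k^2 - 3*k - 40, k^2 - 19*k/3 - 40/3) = k - 8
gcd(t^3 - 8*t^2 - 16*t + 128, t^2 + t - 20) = t - 4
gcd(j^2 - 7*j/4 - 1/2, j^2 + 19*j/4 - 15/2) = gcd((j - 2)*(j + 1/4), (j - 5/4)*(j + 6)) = 1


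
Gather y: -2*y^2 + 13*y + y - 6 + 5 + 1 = -2*y^2 + 14*y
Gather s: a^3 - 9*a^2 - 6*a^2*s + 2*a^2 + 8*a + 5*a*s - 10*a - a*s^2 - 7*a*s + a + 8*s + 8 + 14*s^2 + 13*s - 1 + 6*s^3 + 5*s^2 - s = a^3 - 7*a^2 - a + 6*s^3 + s^2*(19 - a) + s*(-6*a^2 - 2*a + 20) + 7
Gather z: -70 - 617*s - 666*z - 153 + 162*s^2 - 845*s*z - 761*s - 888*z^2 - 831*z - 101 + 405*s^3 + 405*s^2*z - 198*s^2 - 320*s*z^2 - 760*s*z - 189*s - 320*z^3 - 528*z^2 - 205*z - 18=405*s^3 - 36*s^2 - 1567*s - 320*z^3 + z^2*(-320*s - 1416) + z*(405*s^2 - 1605*s - 1702) - 342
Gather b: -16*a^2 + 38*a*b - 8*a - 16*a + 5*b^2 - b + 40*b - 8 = -16*a^2 - 24*a + 5*b^2 + b*(38*a + 39) - 8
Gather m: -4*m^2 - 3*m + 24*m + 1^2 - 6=-4*m^2 + 21*m - 5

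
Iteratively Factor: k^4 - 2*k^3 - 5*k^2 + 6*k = (k - 3)*(k^3 + k^2 - 2*k) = (k - 3)*(k - 1)*(k^2 + 2*k) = k*(k - 3)*(k - 1)*(k + 2)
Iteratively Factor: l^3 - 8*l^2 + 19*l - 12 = (l - 1)*(l^2 - 7*l + 12) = (l - 4)*(l - 1)*(l - 3)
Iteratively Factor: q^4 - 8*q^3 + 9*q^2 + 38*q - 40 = (q + 2)*(q^3 - 10*q^2 + 29*q - 20) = (q - 4)*(q + 2)*(q^2 - 6*q + 5) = (q - 4)*(q - 1)*(q + 2)*(q - 5)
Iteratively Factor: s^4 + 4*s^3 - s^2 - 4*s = (s - 1)*(s^3 + 5*s^2 + 4*s) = (s - 1)*(s + 4)*(s^2 + s) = s*(s - 1)*(s + 4)*(s + 1)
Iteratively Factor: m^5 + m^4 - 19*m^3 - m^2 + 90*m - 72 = (m - 1)*(m^4 + 2*m^3 - 17*m^2 - 18*m + 72) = (m - 3)*(m - 1)*(m^3 + 5*m^2 - 2*m - 24) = (m - 3)*(m - 1)*(m + 3)*(m^2 + 2*m - 8) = (m - 3)*(m - 1)*(m + 3)*(m + 4)*(m - 2)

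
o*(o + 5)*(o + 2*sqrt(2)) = o^3 + 2*sqrt(2)*o^2 + 5*o^2 + 10*sqrt(2)*o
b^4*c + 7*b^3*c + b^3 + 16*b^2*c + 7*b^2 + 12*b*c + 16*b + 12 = (b + 2)^2*(b + 3)*(b*c + 1)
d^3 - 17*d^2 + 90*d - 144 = (d - 8)*(d - 6)*(d - 3)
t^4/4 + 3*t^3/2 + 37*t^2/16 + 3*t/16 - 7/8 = (t/4 + 1/2)*(t - 1/2)*(t + 1)*(t + 7/2)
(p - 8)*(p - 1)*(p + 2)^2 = p^4 - 5*p^3 - 24*p^2 - 4*p + 32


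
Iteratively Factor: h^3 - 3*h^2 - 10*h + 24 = (h - 2)*(h^2 - h - 12) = (h - 4)*(h - 2)*(h + 3)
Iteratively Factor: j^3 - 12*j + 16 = (j + 4)*(j^2 - 4*j + 4) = (j - 2)*(j + 4)*(j - 2)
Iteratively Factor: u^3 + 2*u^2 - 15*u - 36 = (u + 3)*(u^2 - u - 12) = (u - 4)*(u + 3)*(u + 3)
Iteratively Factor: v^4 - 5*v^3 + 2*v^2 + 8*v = (v - 4)*(v^3 - v^2 - 2*v) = (v - 4)*(v + 1)*(v^2 - 2*v) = (v - 4)*(v - 2)*(v + 1)*(v)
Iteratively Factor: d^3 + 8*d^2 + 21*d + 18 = (d + 3)*(d^2 + 5*d + 6) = (d + 2)*(d + 3)*(d + 3)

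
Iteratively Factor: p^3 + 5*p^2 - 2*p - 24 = (p + 3)*(p^2 + 2*p - 8) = (p - 2)*(p + 3)*(p + 4)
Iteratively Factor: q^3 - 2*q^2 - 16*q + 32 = (q - 2)*(q^2 - 16) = (q - 4)*(q - 2)*(q + 4)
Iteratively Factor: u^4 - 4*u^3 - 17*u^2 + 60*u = (u - 5)*(u^3 + u^2 - 12*u) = (u - 5)*(u + 4)*(u^2 - 3*u) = (u - 5)*(u - 3)*(u + 4)*(u)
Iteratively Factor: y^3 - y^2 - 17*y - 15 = (y + 3)*(y^2 - 4*y - 5) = (y - 5)*(y + 3)*(y + 1)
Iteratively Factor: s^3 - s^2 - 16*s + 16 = (s - 4)*(s^2 + 3*s - 4) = (s - 4)*(s + 4)*(s - 1)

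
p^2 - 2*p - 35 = (p - 7)*(p + 5)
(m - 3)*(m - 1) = m^2 - 4*m + 3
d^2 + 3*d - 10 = (d - 2)*(d + 5)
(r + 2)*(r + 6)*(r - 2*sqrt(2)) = r^3 - 2*sqrt(2)*r^2 + 8*r^2 - 16*sqrt(2)*r + 12*r - 24*sqrt(2)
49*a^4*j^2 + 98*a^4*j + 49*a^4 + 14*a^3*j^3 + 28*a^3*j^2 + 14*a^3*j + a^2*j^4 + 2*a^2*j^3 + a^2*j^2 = (7*a + j)^2*(a*j + a)^2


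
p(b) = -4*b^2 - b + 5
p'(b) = -8*b - 1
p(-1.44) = -1.85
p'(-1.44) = 10.52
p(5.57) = -124.67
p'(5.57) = -45.56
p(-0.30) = 4.94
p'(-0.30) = 1.40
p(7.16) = -207.22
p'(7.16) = -58.28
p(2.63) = -25.30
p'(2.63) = -22.04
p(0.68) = 2.47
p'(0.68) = -6.44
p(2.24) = -17.31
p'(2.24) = -18.92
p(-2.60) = -19.44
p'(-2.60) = 19.80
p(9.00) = -328.00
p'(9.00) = -73.00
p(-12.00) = -559.00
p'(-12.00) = 95.00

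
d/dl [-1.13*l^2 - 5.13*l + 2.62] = -2.26*l - 5.13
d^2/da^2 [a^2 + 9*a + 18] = 2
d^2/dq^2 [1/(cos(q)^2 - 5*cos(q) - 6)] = (4*sin(q)^4 - 51*sin(q)^2 - 45*cos(q)/4 - 15*cos(3*q)/4 - 15)/(sin(q)^2 + 5*cos(q) + 5)^3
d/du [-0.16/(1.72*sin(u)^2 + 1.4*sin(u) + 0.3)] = (0.5504*sin(u) + 0.224)*cos(u)/(1.72*sin(u)^2 + 1.4*sin(u) + 0.3)^2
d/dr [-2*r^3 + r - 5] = 1 - 6*r^2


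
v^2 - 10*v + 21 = (v - 7)*(v - 3)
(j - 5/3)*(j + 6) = j^2 + 13*j/3 - 10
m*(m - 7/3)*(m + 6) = m^3 + 11*m^2/3 - 14*m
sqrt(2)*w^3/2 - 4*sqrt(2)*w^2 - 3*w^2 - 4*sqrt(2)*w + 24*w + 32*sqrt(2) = (w - 8)*(w - 4*sqrt(2))*(sqrt(2)*w/2 + 1)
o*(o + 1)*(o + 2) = o^3 + 3*o^2 + 2*o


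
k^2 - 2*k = k*(k - 2)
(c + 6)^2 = c^2 + 12*c + 36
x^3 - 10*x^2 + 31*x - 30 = (x - 5)*(x - 3)*(x - 2)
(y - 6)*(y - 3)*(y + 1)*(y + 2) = y^4 - 6*y^3 - 7*y^2 + 36*y + 36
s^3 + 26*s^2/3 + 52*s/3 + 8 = (s + 2/3)*(s + 2)*(s + 6)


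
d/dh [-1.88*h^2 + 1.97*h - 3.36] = 1.97 - 3.76*h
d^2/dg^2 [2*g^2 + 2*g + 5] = 4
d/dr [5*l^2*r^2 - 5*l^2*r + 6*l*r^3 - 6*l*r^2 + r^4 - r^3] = 10*l^2*r - 5*l^2 + 18*l*r^2 - 12*l*r + 4*r^3 - 3*r^2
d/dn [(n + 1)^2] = 2*n + 2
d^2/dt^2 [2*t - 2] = 0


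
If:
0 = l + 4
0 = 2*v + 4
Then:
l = -4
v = -2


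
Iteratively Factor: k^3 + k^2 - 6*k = (k)*(k^2 + k - 6) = k*(k - 2)*(k + 3)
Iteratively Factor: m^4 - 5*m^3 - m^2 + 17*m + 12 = (m + 1)*(m^3 - 6*m^2 + 5*m + 12) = (m + 1)^2*(m^2 - 7*m + 12) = (m - 4)*(m + 1)^2*(m - 3)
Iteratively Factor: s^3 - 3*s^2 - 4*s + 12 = (s - 3)*(s^2 - 4) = (s - 3)*(s + 2)*(s - 2)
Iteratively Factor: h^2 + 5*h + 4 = (h + 4)*(h + 1)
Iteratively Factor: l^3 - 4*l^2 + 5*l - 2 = (l - 1)*(l^2 - 3*l + 2) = (l - 2)*(l - 1)*(l - 1)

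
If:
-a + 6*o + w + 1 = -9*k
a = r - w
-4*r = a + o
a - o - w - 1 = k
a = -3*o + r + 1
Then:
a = 108/239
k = -20/239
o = 32/239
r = -35/239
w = -143/239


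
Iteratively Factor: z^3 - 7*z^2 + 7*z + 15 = (z - 5)*(z^2 - 2*z - 3) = (z - 5)*(z - 3)*(z + 1)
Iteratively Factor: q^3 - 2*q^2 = (q - 2)*(q^2) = q*(q - 2)*(q)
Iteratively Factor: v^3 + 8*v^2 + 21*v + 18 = (v + 3)*(v^2 + 5*v + 6) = (v + 3)^2*(v + 2)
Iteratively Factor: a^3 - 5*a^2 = (a)*(a^2 - 5*a) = a^2*(a - 5)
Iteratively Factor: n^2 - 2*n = (n - 2)*(n)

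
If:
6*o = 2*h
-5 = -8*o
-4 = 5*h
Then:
No Solution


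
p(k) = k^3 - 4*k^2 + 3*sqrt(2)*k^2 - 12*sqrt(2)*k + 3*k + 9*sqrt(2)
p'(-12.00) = 412.21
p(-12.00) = -1512.69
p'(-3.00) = 11.57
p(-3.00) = 29.82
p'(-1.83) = -4.81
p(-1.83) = 32.98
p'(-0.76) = -12.61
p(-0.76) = 23.05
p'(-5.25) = 66.17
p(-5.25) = -51.94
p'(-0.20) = -13.95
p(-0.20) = 15.52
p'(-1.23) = -10.03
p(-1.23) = 28.42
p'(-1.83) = -4.81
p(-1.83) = 32.98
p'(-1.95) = -3.51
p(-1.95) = 33.48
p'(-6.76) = 119.84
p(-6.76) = -190.66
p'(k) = 3*k^2 - 8*k + 6*sqrt(2)*k - 12*sqrt(2) + 3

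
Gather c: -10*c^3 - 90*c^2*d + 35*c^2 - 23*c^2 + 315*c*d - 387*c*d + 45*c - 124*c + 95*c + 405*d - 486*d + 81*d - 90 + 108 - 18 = -10*c^3 + c^2*(12 - 90*d) + c*(16 - 72*d)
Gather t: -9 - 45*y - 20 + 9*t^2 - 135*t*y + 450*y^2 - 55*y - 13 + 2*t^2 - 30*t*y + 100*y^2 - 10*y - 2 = 11*t^2 - 165*t*y + 550*y^2 - 110*y - 44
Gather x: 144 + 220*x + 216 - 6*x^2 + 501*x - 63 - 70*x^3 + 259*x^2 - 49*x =-70*x^3 + 253*x^2 + 672*x + 297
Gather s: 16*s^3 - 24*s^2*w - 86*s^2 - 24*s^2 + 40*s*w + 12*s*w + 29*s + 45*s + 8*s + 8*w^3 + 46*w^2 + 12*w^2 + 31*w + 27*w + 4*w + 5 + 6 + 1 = 16*s^3 + s^2*(-24*w - 110) + s*(52*w + 82) + 8*w^3 + 58*w^2 + 62*w + 12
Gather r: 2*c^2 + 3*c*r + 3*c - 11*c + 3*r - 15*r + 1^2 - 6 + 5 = 2*c^2 - 8*c + r*(3*c - 12)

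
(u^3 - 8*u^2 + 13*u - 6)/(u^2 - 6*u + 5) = (u^2 - 7*u + 6)/(u - 5)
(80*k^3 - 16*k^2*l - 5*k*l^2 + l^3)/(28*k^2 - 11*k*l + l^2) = (20*k^2 + k*l - l^2)/(7*k - l)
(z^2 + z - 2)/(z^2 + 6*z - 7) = (z + 2)/(z + 7)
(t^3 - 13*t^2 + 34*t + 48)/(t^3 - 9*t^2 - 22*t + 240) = (t + 1)/(t + 5)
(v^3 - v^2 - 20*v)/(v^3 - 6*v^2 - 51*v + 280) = v*(v + 4)/(v^2 - v - 56)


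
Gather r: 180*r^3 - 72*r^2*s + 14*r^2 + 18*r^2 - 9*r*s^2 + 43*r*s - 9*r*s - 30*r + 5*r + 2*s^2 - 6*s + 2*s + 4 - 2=180*r^3 + r^2*(32 - 72*s) + r*(-9*s^2 + 34*s - 25) + 2*s^2 - 4*s + 2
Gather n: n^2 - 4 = n^2 - 4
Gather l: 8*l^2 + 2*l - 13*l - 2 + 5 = 8*l^2 - 11*l + 3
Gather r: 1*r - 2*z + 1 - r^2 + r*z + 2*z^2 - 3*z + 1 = -r^2 + r*(z + 1) + 2*z^2 - 5*z + 2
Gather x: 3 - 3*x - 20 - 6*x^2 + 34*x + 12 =-6*x^2 + 31*x - 5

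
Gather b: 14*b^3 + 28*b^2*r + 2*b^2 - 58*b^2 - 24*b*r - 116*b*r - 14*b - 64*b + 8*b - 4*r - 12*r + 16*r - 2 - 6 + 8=14*b^3 + b^2*(28*r - 56) + b*(-140*r - 70)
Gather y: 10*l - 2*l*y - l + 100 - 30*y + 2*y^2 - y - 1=9*l + 2*y^2 + y*(-2*l - 31) + 99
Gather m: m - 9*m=-8*m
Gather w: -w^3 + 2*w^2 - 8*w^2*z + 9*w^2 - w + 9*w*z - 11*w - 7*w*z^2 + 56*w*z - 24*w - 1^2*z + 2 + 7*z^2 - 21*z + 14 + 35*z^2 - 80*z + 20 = -w^3 + w^2*(11 - 8*z) + w*(-7*z^2 + 65*z - 36) + 42*z^2 - 102*z + 36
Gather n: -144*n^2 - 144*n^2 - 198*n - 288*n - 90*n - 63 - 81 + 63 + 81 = -288*n^2 - 576*n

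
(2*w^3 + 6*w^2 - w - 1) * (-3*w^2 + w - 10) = -6*w^5 - 16*w^4 - 11*w^3 - 58*w^2 + 9*w + 10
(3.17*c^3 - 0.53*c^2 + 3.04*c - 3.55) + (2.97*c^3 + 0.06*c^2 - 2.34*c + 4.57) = 6.14*c^3 - 0.47*c^2 + 0.7*c + 1.02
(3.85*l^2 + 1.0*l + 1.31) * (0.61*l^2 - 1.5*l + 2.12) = 2.3485*l^4 - 5.165*l^3 + 7.4611*l^2 + 0.155*l + 2.7772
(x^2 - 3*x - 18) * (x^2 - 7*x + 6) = x^4 - 10*x^3 + 9*x^2 + 108*x - 108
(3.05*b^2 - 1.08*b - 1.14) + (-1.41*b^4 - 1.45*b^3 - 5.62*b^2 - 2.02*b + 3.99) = -1.41*b^4 - 1.45*b^3 - 2.57*b^2 - 3.1*b + 2.85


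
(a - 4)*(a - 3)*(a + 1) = a^3 - 6*a^2 + 5*a + 12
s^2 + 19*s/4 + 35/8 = (s + 5/4)*(s + 7/2)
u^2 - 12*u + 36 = (u - 6)^2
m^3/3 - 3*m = m*(m/3 + 1)*(m - 3)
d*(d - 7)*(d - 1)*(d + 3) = d^4 - 5*d^3 - 17*d^2 + 21*d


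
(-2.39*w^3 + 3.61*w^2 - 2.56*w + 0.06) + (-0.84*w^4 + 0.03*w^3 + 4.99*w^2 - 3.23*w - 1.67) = -0.84*w^4 - 2.36*w^3 + 8.6*w^2 - 5.79*w - 1.61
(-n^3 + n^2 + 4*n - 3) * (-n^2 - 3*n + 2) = n^5 + 2*n^4 - 9*n^3 - 7*n^2 + 17*n - 6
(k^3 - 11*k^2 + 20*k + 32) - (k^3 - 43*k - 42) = -11*k^2 + 63*k + 74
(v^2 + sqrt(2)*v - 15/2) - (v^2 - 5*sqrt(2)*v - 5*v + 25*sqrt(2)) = 5*v + 6*sqrt(2)*v - 25*sqrt(2) - 15/2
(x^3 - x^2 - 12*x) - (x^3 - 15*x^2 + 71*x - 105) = 14*x^2 - 83*x + 105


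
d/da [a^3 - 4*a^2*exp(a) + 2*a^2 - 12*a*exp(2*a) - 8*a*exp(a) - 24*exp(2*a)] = -4*a^2*exp(a) + 3*a^2 - 24*a*exp(2*a) - 16*a*exp(a) + 4*a - 60*exp(2*a) - 8*exp(a)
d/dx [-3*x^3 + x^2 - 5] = x*(2 - 9*x)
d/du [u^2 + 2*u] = 2*u + 2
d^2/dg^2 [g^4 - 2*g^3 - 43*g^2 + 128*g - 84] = 12*g^2 - 12*g - 86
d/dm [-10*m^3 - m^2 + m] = -30*m^2 - 2*m + 1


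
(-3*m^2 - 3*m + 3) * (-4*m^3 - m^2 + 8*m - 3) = 12*m^5 + 15*m^4 - 33*m^3 - 18*m^2 + 33*m - 9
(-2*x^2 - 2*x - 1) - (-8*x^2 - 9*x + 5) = 6*x^2 + 7*x - 6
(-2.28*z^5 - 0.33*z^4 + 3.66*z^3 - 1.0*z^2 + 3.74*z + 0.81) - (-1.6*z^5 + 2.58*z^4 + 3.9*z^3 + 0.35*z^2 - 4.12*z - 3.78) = -0.68*z^5 - 2.91*z^4 - 0.24*z^3 - 1.35*z^2 + 7.86*z + 4.59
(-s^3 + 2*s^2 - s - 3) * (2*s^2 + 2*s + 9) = -2*s^5 + 2*s^4 - 7*s^3 + 10*s^2 - 15*s - 27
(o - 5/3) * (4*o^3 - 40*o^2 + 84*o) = 4*o^4 - 140*o^3/3 + 452*o^2/3 - 140*o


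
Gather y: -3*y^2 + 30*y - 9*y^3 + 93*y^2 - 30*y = -9*y^3 + 90*y^2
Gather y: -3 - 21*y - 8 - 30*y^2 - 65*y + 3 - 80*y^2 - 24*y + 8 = -110*y^2 - 110*y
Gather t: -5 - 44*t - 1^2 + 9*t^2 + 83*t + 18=9*t^2 + 39*t + 12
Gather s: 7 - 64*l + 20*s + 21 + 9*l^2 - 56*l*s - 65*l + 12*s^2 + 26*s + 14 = 9*l^2 - 129*l + 12*s^2 + s*(46 - 56*l) + 42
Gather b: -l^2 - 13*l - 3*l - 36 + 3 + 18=-l^2 - 16*l - 15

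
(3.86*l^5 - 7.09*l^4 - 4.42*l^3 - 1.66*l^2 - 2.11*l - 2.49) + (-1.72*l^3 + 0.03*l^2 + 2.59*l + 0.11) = 3.86*l^5 - 7.09*l^4 - 6.14*l^3 - 1.63*l^2 + 0.48*l - 2.38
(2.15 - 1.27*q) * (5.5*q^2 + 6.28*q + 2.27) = -6.985*q^3 + 3.8494*q^2 + 10.6191*q + 4.8805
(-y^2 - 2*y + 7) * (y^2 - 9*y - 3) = -y^4 + 7*y^3 + 28*y^2 - 57*y - 21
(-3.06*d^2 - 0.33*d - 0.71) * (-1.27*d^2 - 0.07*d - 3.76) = 3.8862*d^4 + 0.6333*d^3 + 12.4304*d^2 + 1.2905*d + 2.6696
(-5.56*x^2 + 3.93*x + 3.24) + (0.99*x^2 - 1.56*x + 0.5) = -4.57*x^2 + 2.37*x + 3.74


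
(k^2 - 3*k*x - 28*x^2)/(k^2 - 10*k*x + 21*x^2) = (-k - 4*x)/(-k + 3*x)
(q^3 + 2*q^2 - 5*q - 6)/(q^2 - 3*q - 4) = (q^2 + q - 6)/(q - 4)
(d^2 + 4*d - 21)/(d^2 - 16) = (d^2 + 4*d - 21)/(d^2 - 16)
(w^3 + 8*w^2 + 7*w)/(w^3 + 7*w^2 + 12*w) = (w^2 + 8*w + 7)/(w^2 + 7*w + 12)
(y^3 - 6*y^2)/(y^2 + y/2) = 2*y*(y - 6)/(2*y + 1)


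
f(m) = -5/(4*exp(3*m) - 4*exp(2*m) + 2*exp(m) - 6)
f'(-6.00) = 0.00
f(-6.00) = 0.83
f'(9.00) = 0.00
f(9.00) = 0.00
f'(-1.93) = 0.02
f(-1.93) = 0.86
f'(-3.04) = 0.01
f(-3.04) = 0.85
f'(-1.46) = 0.03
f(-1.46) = 0.88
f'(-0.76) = 0.07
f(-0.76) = 0.90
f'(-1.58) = 0.03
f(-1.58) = 0.87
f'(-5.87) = 0.00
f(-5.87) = 0.83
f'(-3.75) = 0.01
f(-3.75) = 0.84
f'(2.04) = 0.01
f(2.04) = -0.00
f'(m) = -5*(-12*exp(3*m) + 8*exp(2*m) - 2*exp(m))/(4*exp(3*m) - 4*exp(2*m) + 2*exp(m) - 6)^2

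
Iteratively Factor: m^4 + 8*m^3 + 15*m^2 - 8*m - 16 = (m - 1)*(m^3 + 9*m^2 + 24*m + 16) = (m - 1)*(m + 4)*(m^2 + 5*m + 4) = (m - 1)*(m + 1)*(m + 4)*(m + 4)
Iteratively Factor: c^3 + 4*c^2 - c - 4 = (c + 1)*(c^2 + 3*c - 4) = (c + 1)*(c + 4)*(c - 1)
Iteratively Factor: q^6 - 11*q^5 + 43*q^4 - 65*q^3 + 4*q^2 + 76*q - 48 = (q - 1)*(q^5 - 10*q^4 + 33*q^3 - 32*q^2 - 28*q + 48) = (q - 2)*(q - 1)*(q^4 - 8*q^3 + 17*q^2 + 2*q - 24) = (q - 4)*(q - 2)*(q - 1)*(q^3 - 4*q^2 + q + 6) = (q - 4)*(q - 2)*(q - 1)*(q + 1)*(q^2 - 5*q + 6) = (q - 4)*(q - 2)^2*(q - 1)*(q + 1)*(q - 3)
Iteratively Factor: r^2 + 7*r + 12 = (r + 4)*(r + 3)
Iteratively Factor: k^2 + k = (k + 1)*(k)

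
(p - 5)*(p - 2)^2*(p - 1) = p^4 - 10*p^3 + 33*p^2 - 44*p + 20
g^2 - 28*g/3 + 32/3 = (g - 8)*(g - 4/3)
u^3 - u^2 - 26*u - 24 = (u - 6)*(u + 1)*(u + 4)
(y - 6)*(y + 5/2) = y^2 - 7*y/2 - 15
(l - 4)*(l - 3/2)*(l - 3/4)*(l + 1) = l^4 - 21*l^3/4 + 31*l^2/8 + 45*l/8 - 9/2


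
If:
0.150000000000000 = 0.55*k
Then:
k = 0.27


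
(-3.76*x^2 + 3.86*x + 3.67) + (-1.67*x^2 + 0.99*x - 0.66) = -5.43*x^2 + 4.85*x + 3.01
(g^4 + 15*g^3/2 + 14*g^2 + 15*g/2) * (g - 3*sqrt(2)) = g^5 - 3*sqrt(2)*g^4 + 15*g^4/2 - 45*sqrt(2)*g^3/2 + 14*g^3 - 42*sqrt(2)*g^2 + 15*g^2/2 - 45*sqrt(2)*g/2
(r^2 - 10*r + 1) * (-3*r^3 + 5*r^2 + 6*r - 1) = -3*r^5 + 35*r^4 - 47*r^3 - 56*r^2 + 16*r - 1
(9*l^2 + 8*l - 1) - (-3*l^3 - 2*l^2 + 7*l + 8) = 3*l^3 + 11*l^2 + l - 9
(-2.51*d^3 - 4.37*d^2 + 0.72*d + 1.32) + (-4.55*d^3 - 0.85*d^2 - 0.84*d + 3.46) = -7.06*d^3 - 5.22*d^2 - 0.12*d + 4.78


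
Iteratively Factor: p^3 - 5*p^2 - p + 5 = (p + 1)*(p^2 - 6*p + 5) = (p - 1)*(p + 1)*(p - 5)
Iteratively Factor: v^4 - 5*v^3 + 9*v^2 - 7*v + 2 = (v - 1)*(v^3 - 4*v^2 + 5*v - 2) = (v - 2)*(v - 1)*(v^2 - 2*v + 1) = (v - 2)*(v - 1)^2*(v - 1)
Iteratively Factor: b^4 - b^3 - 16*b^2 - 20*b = (b - 5)*(b^3 + 4*b^2 + 4*b) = b*(b - 5)*(b^2 + 4*b + 4) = b*(b - 5)*(b + 2)*(b + 2)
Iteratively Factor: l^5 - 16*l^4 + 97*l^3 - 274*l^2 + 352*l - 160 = (l - 4)*(l^4 - 12*l^3 + 49*l^2 - 78*l + 40) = (l - 5)*(l - 4)*(l^3 - 7*l^2 + 14*l - 8) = (l - 5)*(l - 4)^2*(l^2 - 3*l + 2) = (l - 5)*(l - 4)^2*(l - 2)*(l - 1)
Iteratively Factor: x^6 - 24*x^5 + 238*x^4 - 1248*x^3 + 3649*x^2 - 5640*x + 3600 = (x - 4)*(x^5 - 20*x^4 + 158*x^3 - 616*x^2 + 1185*x - 900) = (x - 4)^2*(x^4 - 16*x^3 + 94*x^2 - 240*x + 225) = (x - 4)^2*(x - 3)*(x^3 - 13*x^2 + 55*x - 75) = (x - 4)^2*(x - 3)^2*(x^2 - 10*x + 25) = (x - 5)*(x - 4)^2*(x - 3)^2*(x - 5)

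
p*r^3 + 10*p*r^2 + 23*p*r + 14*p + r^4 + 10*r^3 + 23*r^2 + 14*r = (p + r)*(r + 1)*(r + 2)*(r + 7)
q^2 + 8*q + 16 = (q + 4)^2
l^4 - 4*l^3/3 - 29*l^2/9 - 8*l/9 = l*(l - 8/3)*(l + 1/3)*(l + 1)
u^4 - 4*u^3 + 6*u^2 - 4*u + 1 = (u - 1)^4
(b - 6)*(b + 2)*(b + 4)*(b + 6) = b^4 + 6*b^3 - 28*b^2 - 216*b - 288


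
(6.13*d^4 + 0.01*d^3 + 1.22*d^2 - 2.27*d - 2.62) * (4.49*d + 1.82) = 27.5237*d^5 + 11.2015*d^4 + 5.496*d^3 - 7.9719*d^2 - 15.8952*d - 4.7684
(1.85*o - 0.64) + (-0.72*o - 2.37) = 1.13*o - 3.01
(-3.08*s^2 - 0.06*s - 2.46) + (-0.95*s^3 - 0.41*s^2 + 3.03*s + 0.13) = -0.95*s^3 - 3.49*s^2 + 2.97*s - 2.33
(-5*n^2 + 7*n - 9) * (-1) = 5*n^2 - 7*n + 9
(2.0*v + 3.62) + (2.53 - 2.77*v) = 6.15 - 0.77*v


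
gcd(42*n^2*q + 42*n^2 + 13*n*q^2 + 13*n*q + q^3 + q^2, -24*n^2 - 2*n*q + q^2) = 1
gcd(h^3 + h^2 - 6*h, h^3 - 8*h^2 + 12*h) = h^2 - 2*h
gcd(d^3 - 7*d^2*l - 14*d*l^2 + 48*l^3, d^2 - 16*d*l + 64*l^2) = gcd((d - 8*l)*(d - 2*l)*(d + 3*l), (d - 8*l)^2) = d - 8*l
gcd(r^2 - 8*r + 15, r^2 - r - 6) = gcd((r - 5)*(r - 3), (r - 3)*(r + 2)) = r - 3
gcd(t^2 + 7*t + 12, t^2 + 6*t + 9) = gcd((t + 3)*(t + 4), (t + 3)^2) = t + 3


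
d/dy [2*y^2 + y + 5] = 4*y + 1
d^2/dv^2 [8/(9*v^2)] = 16/(3*v^4)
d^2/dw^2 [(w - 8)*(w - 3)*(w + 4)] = 6*w - 14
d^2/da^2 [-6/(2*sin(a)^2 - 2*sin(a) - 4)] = 3*(4*sin(a)^3 - 7*sin(a)^2 + 10*sin(a) - 6)/((sin(a) - 2)^3*(sin(a) + 1)^2)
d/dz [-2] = 0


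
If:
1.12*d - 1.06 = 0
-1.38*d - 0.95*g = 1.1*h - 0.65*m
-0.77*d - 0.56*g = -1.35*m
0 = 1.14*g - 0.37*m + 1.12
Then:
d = 0.95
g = -0.93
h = -0.29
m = 0.15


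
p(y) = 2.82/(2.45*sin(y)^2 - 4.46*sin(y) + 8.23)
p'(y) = 2.82*(-4.9*sin(y)*cos(y) + 4.46*cos(y))/(2.45*sin(y)^2 - 4.46*sin(y) + 8.23)^2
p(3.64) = 0.26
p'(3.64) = -0.14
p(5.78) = 0.26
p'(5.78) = 0.14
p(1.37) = 0.45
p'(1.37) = -0.00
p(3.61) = 0.26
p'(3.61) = -0.15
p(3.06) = 0.36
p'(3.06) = -0.18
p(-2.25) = 0.21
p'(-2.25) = -0.08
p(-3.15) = 0.34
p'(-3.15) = -0.19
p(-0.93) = 0.21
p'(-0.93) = 0.08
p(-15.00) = 0.23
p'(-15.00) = -0.11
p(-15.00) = 0.23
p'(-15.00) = -0.11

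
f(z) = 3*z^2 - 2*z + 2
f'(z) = 6*z - 2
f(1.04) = 3.16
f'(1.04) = 4.24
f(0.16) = 1.76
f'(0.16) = -1.04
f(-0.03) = 2.06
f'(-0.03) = -2.18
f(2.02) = 10.20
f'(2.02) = 10.12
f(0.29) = 1.67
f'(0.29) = -0.26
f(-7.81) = 200.61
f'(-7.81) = -48.86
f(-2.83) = 31.69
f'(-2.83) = -18.98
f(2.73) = 18.90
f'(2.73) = 14.38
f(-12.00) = 458.00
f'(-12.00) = -74.00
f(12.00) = 410.00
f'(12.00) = 70.00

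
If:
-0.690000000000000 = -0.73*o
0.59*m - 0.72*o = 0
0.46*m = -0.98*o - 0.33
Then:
No Solution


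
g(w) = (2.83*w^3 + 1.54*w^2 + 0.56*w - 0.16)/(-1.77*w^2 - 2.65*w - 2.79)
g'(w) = (3.54*w + 2.65)*(2.83*w^3 + 1.54*w^2 + 0.56*w - 0.16)/(-1.77*w^2 - 2.65*w - 2.79)^2 + (8.49*w^2 + 3.08*w + 0.56)/(-1.77*w^2 - 2.65*w - 2.79)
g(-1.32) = 1.99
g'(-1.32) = -3.06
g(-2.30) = 4.58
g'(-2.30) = -2.19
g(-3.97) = 7.70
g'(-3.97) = -1.71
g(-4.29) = 8.24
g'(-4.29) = -1.68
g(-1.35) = 2.08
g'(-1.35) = -3.05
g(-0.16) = 0.09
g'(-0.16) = -0.20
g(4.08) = -5.11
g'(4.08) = -1.56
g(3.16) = -3.69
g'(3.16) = -1.53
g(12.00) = -17.68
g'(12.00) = -1.60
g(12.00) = -17.68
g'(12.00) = -1.60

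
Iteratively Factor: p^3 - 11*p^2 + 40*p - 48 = (p - 4)*(p^2 - 7*p + 12) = (p - 4)*(p - 3)*(p - 4)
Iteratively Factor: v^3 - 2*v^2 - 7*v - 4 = (v + 1)*(v^2 - 3*v - 4) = (v + 1)^2*(v - 4)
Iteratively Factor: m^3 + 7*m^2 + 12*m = (m + 3)*(m^2 + 4*m) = (m + 3)*(m + 4)*(m)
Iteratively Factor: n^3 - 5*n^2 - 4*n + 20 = (n - 2)*(n^2 - 3*n - 10) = (n - 2)*(n + 2)*(n - 5)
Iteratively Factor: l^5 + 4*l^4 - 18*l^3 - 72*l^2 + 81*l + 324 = (l + 3)*(l^4 + l^3 - 21*l^2 - 9*l + 108) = (l - 3)*(l + 3)*(l^3 + 4*l^2 - 9*l - 36) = (l - 3)^2*(l + 3)*(l^2 + 7*l + 12) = (l - 3)^2*(l + 3)^2*(l + 4)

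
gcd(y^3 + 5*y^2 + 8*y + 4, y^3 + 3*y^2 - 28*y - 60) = y + 2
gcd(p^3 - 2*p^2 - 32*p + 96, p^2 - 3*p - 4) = p - 4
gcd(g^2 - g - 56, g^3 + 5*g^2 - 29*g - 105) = g + 7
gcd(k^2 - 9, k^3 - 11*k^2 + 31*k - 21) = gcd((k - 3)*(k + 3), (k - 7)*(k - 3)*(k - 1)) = k - 3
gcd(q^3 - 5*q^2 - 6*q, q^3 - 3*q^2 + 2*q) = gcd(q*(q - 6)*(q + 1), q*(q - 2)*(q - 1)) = q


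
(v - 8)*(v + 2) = v^2 - 6*v - 16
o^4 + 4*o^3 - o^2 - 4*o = o*(o - 1)*(o + 1)*(o + 4)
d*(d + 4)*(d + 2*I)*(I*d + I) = I*d^4 - 2*d^3 + 5*I*d^3 - 10*d^2 + 4*I*d^2 - 8*d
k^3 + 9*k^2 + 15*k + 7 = (k + 1)^2*(k + 7)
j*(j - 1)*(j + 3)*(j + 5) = j^4 + 7*j^3 + 7*j^2 - 15*j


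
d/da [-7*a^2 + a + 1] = 1 - 14*a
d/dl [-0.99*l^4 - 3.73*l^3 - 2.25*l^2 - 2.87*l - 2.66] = -3.96*l^3 - 11.19*l^2 - 4.5*l - 2.87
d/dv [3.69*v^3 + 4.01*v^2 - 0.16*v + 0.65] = 11.07*v^2 + 8.02*v - 0.16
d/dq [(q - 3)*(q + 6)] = 2*q + 3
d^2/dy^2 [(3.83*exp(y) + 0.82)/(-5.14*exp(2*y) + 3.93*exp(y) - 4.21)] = (-101.187068*exp(4*y) - 164.023054*exp(3*y) + 546.965904*exp(2*y) - 5.05608500000003*exp(y) - 81.450449)*exp(y)/(135.796744*exp(6*y) - 311.487084*exp(5*y) + 571.839906*exp(4*y) - 570.955509*exp(3*y) + 468.374709*exp(2*y) - 208.967139*exp(y) + 74.618461)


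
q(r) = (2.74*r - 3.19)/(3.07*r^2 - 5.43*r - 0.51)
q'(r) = (5.43 - 6.14*r)*(2.74*r - 3.19)/(3.07*r^2 - 5.43*r - 0.51)^2 + 2.74/(3.07*r^2 - 5.43*r - 0.51) = (-8.4118*r^2 + 19.5866*r - 18.7191)/(9.4249*r^4 - 33.3402*r^3 + 26.3535*r^2 + 5.5386*r + 0.2601)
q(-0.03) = 9.50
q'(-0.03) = -162.90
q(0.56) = 0.64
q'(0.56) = -1.55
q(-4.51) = -0.18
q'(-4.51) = -0.04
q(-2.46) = -0.32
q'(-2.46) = -0.12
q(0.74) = 0.41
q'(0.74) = -1.09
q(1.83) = -11.00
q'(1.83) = -401.93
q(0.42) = 0.91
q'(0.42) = -2.37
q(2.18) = 1.24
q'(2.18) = -3.18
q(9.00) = 0.11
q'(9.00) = -0.01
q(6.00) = 0.17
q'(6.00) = -0.03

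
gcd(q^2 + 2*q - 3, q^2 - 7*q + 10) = 1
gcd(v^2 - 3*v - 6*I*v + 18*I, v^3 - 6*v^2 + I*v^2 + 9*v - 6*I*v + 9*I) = v - 3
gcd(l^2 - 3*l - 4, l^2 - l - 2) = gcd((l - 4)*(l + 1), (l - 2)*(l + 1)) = l + 1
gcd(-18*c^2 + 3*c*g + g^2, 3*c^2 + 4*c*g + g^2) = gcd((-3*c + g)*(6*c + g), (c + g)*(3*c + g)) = 1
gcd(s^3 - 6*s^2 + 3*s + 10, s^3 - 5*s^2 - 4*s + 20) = s^2 - 7*s + 10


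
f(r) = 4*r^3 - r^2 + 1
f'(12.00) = 1704.00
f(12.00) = 6769.00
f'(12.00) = 1704.00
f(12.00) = 6769.00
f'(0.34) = 0.71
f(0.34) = 1.04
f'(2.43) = 66.00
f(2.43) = 52.49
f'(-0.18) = 0.75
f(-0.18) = 0.94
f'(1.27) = 16.81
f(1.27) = 7.58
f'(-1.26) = 21.57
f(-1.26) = -8.59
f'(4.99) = 288.82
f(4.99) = 473.11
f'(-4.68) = 272.19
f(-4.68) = -430.92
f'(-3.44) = 148.88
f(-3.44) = -173.66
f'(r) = 12*r^2 - 2*r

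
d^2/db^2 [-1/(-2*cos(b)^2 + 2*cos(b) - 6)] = (4*(1 - cos(b)^2)^2 - 9*cos(b)^2 + 27*cos(b)/4 - 3*cos(3*b)/4)/(2*(-cos(b)^2 + cos(b) - 3)^3)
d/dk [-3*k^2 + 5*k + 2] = 5 - 6*k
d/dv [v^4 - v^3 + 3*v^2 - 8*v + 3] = 4*v^3 - 3*v^2 + 6*v - 8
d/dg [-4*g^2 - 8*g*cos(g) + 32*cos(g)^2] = 8*g*sin(g) - 8*g - 32*sin(2*g) - 8*cos(g)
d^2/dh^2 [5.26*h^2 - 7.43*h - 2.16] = 10.5200000000000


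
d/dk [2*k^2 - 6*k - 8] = 4*k - 6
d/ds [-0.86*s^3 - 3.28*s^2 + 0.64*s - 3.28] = -2.58*s^2 - 6.56*s + 0.64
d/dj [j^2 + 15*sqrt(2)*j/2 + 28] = 2*j + 15*sqrt(2)/2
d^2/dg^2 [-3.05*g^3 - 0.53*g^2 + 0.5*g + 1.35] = -18.3*g - 1.06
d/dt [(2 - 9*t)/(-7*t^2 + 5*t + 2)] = 7*(-9*t^2 + 4*t - 4)/(49*t^4 - 70*t^3 - 3*t^2 + 20*t + 4)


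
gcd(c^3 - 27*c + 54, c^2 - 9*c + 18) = c - 3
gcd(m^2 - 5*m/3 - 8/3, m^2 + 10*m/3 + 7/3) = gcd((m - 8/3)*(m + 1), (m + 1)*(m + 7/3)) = m + 1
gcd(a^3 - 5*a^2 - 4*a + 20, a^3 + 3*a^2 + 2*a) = a + 2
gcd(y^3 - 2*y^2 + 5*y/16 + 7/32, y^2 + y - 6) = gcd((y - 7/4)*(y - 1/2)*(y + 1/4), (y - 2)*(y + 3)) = 1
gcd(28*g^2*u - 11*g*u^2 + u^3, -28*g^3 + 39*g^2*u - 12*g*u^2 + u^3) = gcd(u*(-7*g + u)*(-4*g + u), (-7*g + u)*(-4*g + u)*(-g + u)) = 28*g^2 - 11*g*u + u^2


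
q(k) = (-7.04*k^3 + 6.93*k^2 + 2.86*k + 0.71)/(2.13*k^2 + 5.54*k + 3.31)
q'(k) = (-4.26*k - 5.54)*(-7.04*k^3 + 6.93*k^2 + 2.86*k + 0.71)/(2.13*k^2 + 5.54*k + 3.31)^2 + (-21.12*k^2 + 13.86*k + 2.86)/(2.13*k^2 + 5.54*k + 3.31)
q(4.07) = -5.68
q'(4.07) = -2.63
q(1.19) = 0.16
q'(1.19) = -0.95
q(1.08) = 0.26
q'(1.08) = -0.80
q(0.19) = 0.33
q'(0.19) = 0.60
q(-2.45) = 55.04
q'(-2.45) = 44.27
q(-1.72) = 631.00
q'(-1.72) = 12643.53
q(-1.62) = -590.62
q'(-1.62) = 11746.51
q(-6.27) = 38.05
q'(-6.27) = -2.08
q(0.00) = 0.21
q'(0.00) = 0.51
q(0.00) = 0.21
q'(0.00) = 0.51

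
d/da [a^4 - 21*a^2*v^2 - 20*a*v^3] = 4*a^3 - 42*a*v^2 - 20*v^3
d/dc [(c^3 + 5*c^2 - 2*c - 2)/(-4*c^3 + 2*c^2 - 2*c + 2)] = (11*c^4 - 10*c^3 - 12*c^2 + 14*c - 4)/(2*(4*c^6 - 4*c^5 + 5*c^4 - 6*c^3 + 3*c^2 - 2*c + 1))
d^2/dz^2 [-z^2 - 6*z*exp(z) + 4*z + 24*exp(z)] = -6*z*exp(z) + 12*exp(z) - 2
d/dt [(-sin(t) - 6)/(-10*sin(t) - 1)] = -59*cos(t)/(10*sin(t) + 1)^2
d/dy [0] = 0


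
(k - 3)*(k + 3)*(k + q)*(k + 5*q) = k^4 + 6*k^3*q + 5*k^2*q^2 - 9*k^2 - 54*k*q - 45*q^2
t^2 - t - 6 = (t - 3)*(t + 2)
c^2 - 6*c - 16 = (c - 8)*(c + 2)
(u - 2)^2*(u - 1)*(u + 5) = u^4 - 17*u^2 + 36*u - 20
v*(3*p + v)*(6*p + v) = 18*p^2*v + 9*p*v^2 + v^3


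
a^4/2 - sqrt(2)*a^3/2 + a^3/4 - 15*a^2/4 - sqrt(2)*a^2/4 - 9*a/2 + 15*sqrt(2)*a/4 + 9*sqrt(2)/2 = (a/2 + 1)*(a - 3)*(a + 3/2)*(a - sqrt(2))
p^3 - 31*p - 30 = (p - 6)*(p + 1)*(p + 5)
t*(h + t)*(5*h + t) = 5*h^2*t + 6*h*t^2 + t^3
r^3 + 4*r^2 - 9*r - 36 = (r - 3)*(r + 3)*(r + 4)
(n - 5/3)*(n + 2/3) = n^2 - n - 10/9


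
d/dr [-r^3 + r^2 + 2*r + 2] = -3*r^2 + 2*r + 2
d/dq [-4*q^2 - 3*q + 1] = -8*q - 3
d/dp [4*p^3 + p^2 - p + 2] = 12*p^2 + 2*p - 1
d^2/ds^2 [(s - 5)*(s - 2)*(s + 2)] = 6*s - 10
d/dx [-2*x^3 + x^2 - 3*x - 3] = -6*x^2 + 2*x - 3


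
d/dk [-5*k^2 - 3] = -10*k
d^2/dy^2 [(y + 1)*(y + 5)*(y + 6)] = 6*y + 24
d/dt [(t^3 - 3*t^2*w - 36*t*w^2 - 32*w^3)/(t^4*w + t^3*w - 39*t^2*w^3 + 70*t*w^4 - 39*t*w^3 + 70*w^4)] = (3*(t^2 - 2*t*w - 12*w^2)*(t^4 + t^3 - 39*t^2*w^2 + 70*t*w^3 - 39*t*w^2 + 70*w^3) + (-t^3 + 3*t^2*w + 36*t*w^2 + 32*w^3)*(4*t^3 + 3*t^2 - 78*t*w^2 + 70*w^3 - 39*w^2))/(w*(t^4 + t^3 - 39*t^2*w^2 + 70*t*w^3 - 39*t*w^2 + 70*w^3)^2)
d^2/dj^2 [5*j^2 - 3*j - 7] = 10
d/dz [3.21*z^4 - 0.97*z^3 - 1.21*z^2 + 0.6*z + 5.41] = 12.84*z^3 - 2.91*z^2 - 2.42*z + 0.6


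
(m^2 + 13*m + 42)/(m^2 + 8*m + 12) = (m + 7)/(m + 2)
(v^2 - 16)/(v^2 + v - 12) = (v - 4)/(v - 3)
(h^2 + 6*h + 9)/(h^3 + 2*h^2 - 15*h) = (h^2 + 6*h + 9)/(h*(h^2 + 2*h - 15))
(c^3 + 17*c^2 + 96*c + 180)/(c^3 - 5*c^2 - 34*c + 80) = (c^2 + 12*c + 36)/(c^2 - 10*c + 16)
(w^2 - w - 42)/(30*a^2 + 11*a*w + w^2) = (w^2 - w - 42)/(30*a^2 + 11*a*w + w^2)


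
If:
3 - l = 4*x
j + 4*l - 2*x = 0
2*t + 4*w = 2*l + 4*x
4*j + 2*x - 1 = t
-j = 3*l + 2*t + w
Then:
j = -21/58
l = 12/29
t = -67/58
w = 83/58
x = 75/116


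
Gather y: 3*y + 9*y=12*y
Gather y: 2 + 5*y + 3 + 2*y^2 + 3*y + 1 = 2*y^2 + 8*y + 6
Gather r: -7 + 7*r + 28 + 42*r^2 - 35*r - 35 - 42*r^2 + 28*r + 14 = 0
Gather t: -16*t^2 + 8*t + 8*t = -16*t^2 + 16*t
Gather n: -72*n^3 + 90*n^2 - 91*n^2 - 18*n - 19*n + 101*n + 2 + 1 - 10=-72*n^3 - n^2 + 64*n - 7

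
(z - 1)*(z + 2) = z^2 + z - 2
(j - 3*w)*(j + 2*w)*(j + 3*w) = j^3 + 2*j^2*w - 9*j*w^2 - 18*w^3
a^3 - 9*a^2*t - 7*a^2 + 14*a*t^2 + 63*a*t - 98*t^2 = (a - 7)*(a - 7*t)*(a - 2*t)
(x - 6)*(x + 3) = x^2 - 3*x - 18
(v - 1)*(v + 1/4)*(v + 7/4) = v^3 + v^2 - 25*v/16 - 7/16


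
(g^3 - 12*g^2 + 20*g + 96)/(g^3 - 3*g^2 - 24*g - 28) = (g^2 - 14*g + 48)/(g^2 - 5*g - 14)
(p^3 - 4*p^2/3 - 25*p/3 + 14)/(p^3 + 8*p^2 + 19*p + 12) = (3*p^2 - 13*p + 14)/(3*(p^2 + 5*p + 4))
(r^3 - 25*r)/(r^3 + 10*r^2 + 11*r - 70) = r*(r - 5)/(r^2 + 5*r - 14)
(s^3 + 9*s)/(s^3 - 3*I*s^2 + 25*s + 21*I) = s*(s - 3*I)/(s^2 - 6*I*s + 7)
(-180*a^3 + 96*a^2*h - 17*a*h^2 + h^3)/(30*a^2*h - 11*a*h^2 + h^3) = (-6*a + h)/h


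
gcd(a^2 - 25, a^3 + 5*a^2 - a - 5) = a + 5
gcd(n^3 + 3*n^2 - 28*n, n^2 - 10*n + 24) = n - 4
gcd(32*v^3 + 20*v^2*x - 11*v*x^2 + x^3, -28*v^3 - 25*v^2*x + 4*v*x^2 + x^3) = -4*v^2 - 3*v*x + x^2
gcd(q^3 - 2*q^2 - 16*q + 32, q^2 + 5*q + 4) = q + 4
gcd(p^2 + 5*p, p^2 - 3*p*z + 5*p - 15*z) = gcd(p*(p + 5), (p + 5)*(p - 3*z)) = p + 5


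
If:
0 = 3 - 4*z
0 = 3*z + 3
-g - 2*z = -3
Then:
No Solution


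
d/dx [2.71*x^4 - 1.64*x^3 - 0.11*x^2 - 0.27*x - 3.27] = 10.84*x^3 - 4.92*x^2 - 0.22*x - 0.27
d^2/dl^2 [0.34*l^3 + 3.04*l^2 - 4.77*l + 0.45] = 2.04*l + 6.08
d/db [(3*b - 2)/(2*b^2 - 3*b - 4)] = 2*(-3*b^2 + 4*b - 9)/(4*b^4 - 12*b^3 - 7*b^2 + 24*b + 16)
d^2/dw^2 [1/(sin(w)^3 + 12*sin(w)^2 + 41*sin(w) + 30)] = (-9*sin(w)^5 - 123*sin(w)^4 - 523*sin(w)^3 - 491*sin(w)^2 + 1360*sin(w) + 2642)/((sin(w) + 1)^2*(sin(w) + 5)^3*(sin(w) + 6)^3)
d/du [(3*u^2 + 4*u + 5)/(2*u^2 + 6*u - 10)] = 5*(u^2 - 8*u - 7)/(2*(u^4 + 6*u^3 - u^2 - 30*u + 25))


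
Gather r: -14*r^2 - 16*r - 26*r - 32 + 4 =-14*r^2 - 42*r - 28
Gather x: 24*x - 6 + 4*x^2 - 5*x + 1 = 4*x^2 + 19*x - 5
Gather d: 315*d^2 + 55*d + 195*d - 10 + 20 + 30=315*d^2 + 250*d + 40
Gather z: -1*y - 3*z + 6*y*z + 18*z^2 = -y + 18*z^2 + z*(6*y - 3)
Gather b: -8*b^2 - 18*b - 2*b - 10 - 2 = -8*b^2 - 20*b - 12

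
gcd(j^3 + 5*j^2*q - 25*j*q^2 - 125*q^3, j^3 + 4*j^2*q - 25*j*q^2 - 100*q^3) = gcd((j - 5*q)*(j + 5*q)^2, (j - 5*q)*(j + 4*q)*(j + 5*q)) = -j^2 + 25*q^2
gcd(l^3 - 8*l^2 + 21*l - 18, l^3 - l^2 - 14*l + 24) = l^2 - 5*l + 6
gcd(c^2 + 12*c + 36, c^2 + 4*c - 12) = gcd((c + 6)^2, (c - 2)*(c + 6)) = c + 6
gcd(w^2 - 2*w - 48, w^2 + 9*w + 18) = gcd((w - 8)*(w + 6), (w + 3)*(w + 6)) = w + 6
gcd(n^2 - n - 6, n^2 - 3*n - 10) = n + 2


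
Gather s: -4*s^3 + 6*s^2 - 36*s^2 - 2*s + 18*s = -4*s^3 - 30*s^2 + 16*s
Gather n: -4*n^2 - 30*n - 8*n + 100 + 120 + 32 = -4*n^2 - 38*n + 252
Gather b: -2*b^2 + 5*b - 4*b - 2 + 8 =-2*b^2 + b + 6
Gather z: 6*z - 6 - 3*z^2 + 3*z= -3*z^2 + 9*z - 6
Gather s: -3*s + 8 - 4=4 - 3*s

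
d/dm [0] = 0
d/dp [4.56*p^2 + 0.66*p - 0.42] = 9.12*p + 0.66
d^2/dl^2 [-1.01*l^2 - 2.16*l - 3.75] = -2.02000000000000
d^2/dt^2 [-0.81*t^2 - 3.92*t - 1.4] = -1.62000000000000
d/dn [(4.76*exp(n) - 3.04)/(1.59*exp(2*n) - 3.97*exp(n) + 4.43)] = (-7.5684*exp(2*n) + 9.6672*exp(n) + 9.018)*exp(n)/(2.5281*exp(4*n) - 12.6246*exp(3*n) + 29.8483*exp(2*n) - 35.1742*exp(n) + 19.6249)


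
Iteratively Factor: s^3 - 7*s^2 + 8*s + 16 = (s + 1)*(s^2 - 8*s + 16) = (s - 4)*(s + 1)*(s - 4)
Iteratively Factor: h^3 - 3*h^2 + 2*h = (h - 2)*(h^2 - h) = (h - 2)*(h - 1)*(h)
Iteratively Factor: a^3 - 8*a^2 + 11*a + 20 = (a + 1)*(a^2 - 9*a + 20) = (a - 4)*(a + 1)*(a - 5)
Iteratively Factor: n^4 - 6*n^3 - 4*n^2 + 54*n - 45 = (n - 3)*(n^3 - 3*n^2 - 13*n + 15) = (n - 3)*(n - 1)*(n^2 - 2*n - 15) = (n - 3)*(n - 1)*(n + 3)*(n - 5)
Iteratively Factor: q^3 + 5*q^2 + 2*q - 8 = (q + 4)*(q^2 + q - 2) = (q + 2)*(q + 4)*(q - 1)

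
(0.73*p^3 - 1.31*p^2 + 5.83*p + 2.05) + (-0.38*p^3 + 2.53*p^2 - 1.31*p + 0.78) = 0.35*p^3 + 1.22*p^2 + 4.52*p + 2.83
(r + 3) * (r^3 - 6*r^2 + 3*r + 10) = r^4 - 3*r^3 - 15*r^2 + 19*r + 30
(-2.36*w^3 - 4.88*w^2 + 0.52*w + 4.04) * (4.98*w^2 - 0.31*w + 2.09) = -11.7528*w^5 - 23.5708*w^4 - 0.829999999999999*w^3 + 9.7588*w^2 - 0.1656*w + 8.4436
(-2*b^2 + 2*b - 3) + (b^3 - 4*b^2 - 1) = b^3 - 6*b^2 + 2*b - 4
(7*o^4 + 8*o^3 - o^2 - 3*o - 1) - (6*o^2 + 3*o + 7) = 7*o^4 + 8*o^3 - 7*o^2 - 6*o - 8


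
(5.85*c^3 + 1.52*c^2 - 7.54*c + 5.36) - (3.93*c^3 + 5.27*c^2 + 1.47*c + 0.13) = 1.92*c^3 - 3.75*c^2 - 9.01*c + 5.23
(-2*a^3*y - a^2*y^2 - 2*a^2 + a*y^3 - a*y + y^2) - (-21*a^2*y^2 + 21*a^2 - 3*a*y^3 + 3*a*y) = -2*a^3*y + 20*a^2*y^2 - 23*a^2 + 4*a*y^3 - 4*a*y + y^2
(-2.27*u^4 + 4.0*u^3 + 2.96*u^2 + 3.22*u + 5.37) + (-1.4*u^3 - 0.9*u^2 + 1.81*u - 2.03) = -2.27*u^4 + 2.6*u^3 + 2.06*u^2 + 5.03*u + 3.34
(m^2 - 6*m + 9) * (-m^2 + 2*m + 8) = -m^4 + 8*m^3 - 13*m^2 - 30*m + 72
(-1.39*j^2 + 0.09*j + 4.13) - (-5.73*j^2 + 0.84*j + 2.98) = 4.34*j^2 - 0.75*j + 1.15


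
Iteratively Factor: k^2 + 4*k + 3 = (k + 3)*(k + 1)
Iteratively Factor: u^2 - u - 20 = (u - 5)*(u + 4)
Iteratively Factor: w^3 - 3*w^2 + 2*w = (w - 2)*(w^2 - w) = (w - 2)*(w - 1)*(w)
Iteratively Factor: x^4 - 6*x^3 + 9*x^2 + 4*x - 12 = (x + 1)*(x^3 - 7*x^2 + 16*x - 12) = (x - 2)*(x + 1)*(x^2 - 5*x + 6) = (x - 2)^2*(x + 1)*(x - 3)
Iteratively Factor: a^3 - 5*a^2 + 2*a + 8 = (a - 2)*(a^2 - 3*a - 4) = (a - 4)*(a - 2)*(a + 1)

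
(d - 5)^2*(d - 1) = d^3 - 11*d^2 + 35*d - 25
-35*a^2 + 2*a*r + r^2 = (-5*a + r)*(7*a + r)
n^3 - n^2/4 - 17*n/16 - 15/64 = (n - 5/4)*(n + 1/4)*(n + 3/4)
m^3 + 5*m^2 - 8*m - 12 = (m - 2)*(m + 1)*(m + 6)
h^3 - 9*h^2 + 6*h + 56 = (h - 7)*(h - 4)*(h + 2)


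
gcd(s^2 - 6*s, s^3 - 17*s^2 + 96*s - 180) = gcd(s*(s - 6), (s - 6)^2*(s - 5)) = s - 6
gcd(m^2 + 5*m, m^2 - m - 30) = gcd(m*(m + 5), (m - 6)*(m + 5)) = m + 5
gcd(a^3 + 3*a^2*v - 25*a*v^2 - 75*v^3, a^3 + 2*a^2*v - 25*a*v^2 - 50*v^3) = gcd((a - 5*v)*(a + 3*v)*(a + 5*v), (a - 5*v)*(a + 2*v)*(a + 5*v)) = -a^2 + 25*v^2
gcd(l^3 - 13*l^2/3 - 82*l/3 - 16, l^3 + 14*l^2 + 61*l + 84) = l + 3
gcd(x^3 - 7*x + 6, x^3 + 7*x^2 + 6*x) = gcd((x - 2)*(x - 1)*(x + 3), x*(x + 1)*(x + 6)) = 1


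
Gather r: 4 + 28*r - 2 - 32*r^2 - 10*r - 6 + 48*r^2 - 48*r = 16*r^2 - 30*r - 4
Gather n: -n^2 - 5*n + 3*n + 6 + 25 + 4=-n^2 - 2*n + 35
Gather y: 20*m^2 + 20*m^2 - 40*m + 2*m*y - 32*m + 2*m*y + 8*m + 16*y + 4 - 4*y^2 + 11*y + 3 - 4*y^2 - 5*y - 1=40*m^2 - 64*m - 8*y^2 + y*(4*m + 22) + 6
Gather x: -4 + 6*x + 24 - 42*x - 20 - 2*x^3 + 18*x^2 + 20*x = -2*x^3 + 18*x^2 - 16*x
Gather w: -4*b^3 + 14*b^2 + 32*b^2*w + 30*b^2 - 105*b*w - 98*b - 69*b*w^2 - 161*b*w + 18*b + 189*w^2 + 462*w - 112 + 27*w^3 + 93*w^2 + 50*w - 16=-4*b^3 + 44*b^2 - 80*b + 27*w^3 + w^2*(282 - 69*b) + w*(32*b^2 - 266*b + 512) - 128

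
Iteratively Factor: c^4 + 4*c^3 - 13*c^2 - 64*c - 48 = (c + 1)*(c^3 + 3*c^2 - 16*c - 48) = (c + 1)*(c + 4)*(c^2 - c - 12) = (c + 1)*(c + 3)*(c + 4)*(c - 4)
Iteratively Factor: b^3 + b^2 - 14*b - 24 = (b + 3)*(b^2 - 2*b - 8) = (b + 2)*(b + 3)*(b - 4)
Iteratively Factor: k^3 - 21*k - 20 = (k + 1)*(k^2 - k - 20) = (k - 5)*(k + 1)*(k + 4)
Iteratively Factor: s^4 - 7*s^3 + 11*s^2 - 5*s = (s - 1)*(s^3 - 6*s^2 + 5*s) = (s - 5)*(s - 1)*(s^2 - s) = s*(s - 5)*(s - 1)*(s - 1)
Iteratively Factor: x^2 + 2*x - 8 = (x + 4)*(x - 2)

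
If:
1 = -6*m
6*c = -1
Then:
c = -1/6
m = -1/6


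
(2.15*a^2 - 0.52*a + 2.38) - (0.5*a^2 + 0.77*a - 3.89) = 1.65*a^2 - 1.29*a + 6.27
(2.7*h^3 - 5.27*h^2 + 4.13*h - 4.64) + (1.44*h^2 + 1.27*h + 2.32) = 2.7*h^3 - 3.83*h^2 + 5.4*h - 2.32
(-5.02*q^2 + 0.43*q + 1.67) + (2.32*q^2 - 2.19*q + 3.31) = -2.7*q^2 - 1.76*q + 4.98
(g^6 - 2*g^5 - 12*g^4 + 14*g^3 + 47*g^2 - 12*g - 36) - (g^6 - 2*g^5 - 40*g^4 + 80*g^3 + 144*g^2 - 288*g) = 28*g^4 - 66*g^3 - 97*g^2 + 276*g - 36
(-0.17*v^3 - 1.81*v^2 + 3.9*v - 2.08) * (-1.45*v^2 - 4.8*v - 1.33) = 0.2465*v^5 + 3.4405*v^4 + 3.2591*v^3 - 13.2967*v^2 + 4.797*v + 2.7664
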